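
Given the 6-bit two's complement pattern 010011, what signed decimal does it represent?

Binary: 010011
Sign bit: 0 (non-negative)
Read directly as an unsigned value:
010011 = 16 + 2 + 1 = 19
Value: 19



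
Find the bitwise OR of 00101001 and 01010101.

OR: 1 when either bit is 1
  00101001
| 01010101
----------
  01111101
Decimal: 41 | 85 = 125



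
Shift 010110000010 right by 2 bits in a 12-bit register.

Original: 010110000010 (decimal 1410)
Shift right by 2 positions
Drop the 2 low bits; fill with zeros on the left
Result: 000101100000 (decimal 352)
Equivalent: 1410 >> 2 = 1410 ÷ 2^2 = 352



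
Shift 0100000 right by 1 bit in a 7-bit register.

Original: 0100000 (decimal 32)
Shift right by 1 position
Drop the 1 low bit; fill with zero on the left
Result: 0010000 (decimal 16)
Equivalent: 32 >> 1 = 32 ÷ 2^1 = 16



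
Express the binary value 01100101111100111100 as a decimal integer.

Sum of powers of 2 for each 1-bit:
2^2 + 2^3 + 2^4 + 2^5 + 2^8 + 2^9 + 2^10 + 2^11 + 2^12 + 2^14 + 2^17 + 2^18
= 4 + 8 + 16 + 32 + 256 + 512 + 1024 + 2048 + 4096 + 16384 + 131072 + 262144
= 417596



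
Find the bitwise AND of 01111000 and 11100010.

AND: 1 only when both bits are 1
  01111000
& 11100010
----------
  01100000
Decimal: 120 & 226 = 96



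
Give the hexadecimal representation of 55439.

Using repeated division by 16 (digits 10–15 are A–F):
55439 ÷ 16 = 3464 remainder 15 (F)
3464 ÷ 16 = 216 remainder 8
216 ÷ 16 = 13 remainder 8
13 ÷ 16 = 0 remainder 13 (D)
Reading remainders bottom to top: D88F



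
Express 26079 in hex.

Using repeated division by 16 (digits 10–15 are A–F):
26079 ÷ 16 = 1629 remainder 15 (F)
1629 ÷ 16 = 101 remainder 13 (D)
101 ÷ 16 = 6 remainder 5
6 ÷ 16 = 0 remainder 6
Reading remainders bottom to top: 65DF



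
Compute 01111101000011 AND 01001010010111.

AND: 1 only when both bits are 1
  01111101000011
& 01001010010111
----------------
  01001000000011
Decimal: 8003 & 4759 = 4611



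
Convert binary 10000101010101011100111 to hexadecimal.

Group into 4-bit nibbles from right:
  0100 = 4
  0010 = 2
  1010 = A
  1010 = A
  1110 = E
  0111 = 7
Result: 42AAE7



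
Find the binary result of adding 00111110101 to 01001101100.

Add column by column from the right: bit + bit + carry-in; write the sum mod 2, carry 1 when the sum is 2 or 3.
carry:  11111111000
        00111110101
+       01001101100
-------------------
       010001100001
(the carry out of the leftmost column, 0, becomes the leading bit)
Decimal check:
  00111110101 = 256 + 128 + 64 + 32 + 16 + 4 + 1 = 501
  01001101100 = 512 + 64 + 32 + 8 + 4 = 620
  501 + 620 = 1121, and 010001100001 = 1024 + 64 + 32 + 1 = 1121 ✓



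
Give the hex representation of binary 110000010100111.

Group into 4-bit nibbles from right:
  0110 = 6
  0000 = 0
  1010 = A
  0111 = 7
Result: 60A7



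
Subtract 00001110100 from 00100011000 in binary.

Method 1 - Direct subtraction (column by column from the right: bit − bit − borrow-in; if negative, add 2 and borrow 1 from the next column):
borrow: 00111001000
        00100011000
-       00001110100
-------------------
        00010100100

Method 2 - Add two's complement:
Two's complement of 00001110100: invert → 11110001011, add 1 → 11110001100
  00100011000
+ 11110001100
-------------
 100010100100  (end carry out of the top bit = 1)
Discarding the end carry: 00010100100
Decimal check:
  00100011000 = 256 + 16 + 8 = 280
  00001110100 = 64 + 32 + 16 + 4 = 116
  280 - 116 = 164, and 00010100100 = 128 + 32 + 4 = 164 ✓



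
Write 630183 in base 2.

Using repeated division by 2:
630183 ÷ 2 = 315091 remainder 1
315091 ÷ 2 = 157545 remainder 1
157545 ÷ 2 = 78772 remainder 1
78772 ÷ 2 = 39386 remainder 0
39386 ÷ 2 = 19693 remainder 0
19693 ÷ 2 = 9846 remainder 1
9846 ÷ 2 = 4923 remainder 0
4923 ÷ 2 = 2461 remainder 1
2461 ÷ 2 = 1230 remainder 1
1230 ÷ 2 = 615 remainder 0
615 ÷ 2 = 307 remainder 1
307 ÷ 2 = 153 remainder 1
153 ÷ 2 = 76 remainder 1
76 ÷ 2 = 38 remainder 0
38 ÷ 2 = 19 remainder 0
19 ÷ 2 = 9 remainder 1
9 ÷ 2 = 4 remainder 1
4 ÷ 2 = 2 remainder 0
2 ÷ 2 = 1 remainder 0
1 ÷ 2 = 0 remainder 1
Reading remainders bottom to top: 10011001110110100111



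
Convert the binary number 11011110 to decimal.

Sum of powers of 2 for each 1-bit:
2^1 + 2^2 + 2^3 + 2^4 + 2^6 + 2^7
= 2 + 4 + 8 + 16 + 64 + 128
= 222



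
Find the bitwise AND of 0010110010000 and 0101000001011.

AND: 1 only when both bits are 1
  0010110010000
& 0101000001011
---------------
  0000000000000
Decimal: 1424 & 2571 = 0



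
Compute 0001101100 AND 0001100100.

AND: 1 only when both bits are 1
  0001101100
& 0001100100
------------
  0001100100
Decimal: 108 & 100 = 100



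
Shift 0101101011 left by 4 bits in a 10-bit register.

Original: 0101101011 (decimal 363)
Shift left by 4 positions
Append 4 zeros on the right and drop the 4 high bits that overflow the 10-bit width
Result: 1010110000 (decimal 688)
Equivalent: 363 << 4 = 363 × 2^4 = 5808, truncated to 10 bits = 688



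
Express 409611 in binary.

Using repeated division by 2:
409611 ÷ 2 = 204805 remainder 1
204805 ÷ 2 = 102402 remainder 1
102402 ÷ 2 = 51201 remainder 0
51201 ÷ 2 = 25600 remainder 1
25600 ÷ 2 = 12800 remainder 0
12800 ÷ 2 = 6400 remainder 0
6400 ÷ 2 = 3200 remainder 0
3200 ÷ 2 = 1600 remainder 0
1600 ÷ 2 = 800 remainder 0
800 ÷ 2 = 400 remainder 0
400 ÷ 2 = 200 remainder 0
200 ÷ 2 = 100 remainder 0
100 ÷ 2 = 50 remainder 0
50 ÷ 2 = 25 remainder 0
25 ÷ 2 = 12 remainder 1
12 ÷ 2 = 6 remainder 0
6 ÷ 2 = 3 remainder 0
3 ÷ 2 = 1 remainder 1
1 ÷ 2 = 0 remainder 1
Reading remainders bottom to top: 1100100000000001011



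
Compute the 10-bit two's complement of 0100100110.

Original: 0100100110
Step 1 - Invert all bits: 1011011001
Step 2 - Add 1: 1011011010
Verification: 0100100110 + 1011011010 = 10000000000; discarding the end carry (carry out of the top bit) leaves the 10-bit value 0000000000, as required for x + (-x)



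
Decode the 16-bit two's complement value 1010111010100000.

Binary: 1010111010100000
Sign bit: 1 (negative)
Invert: 0101000101011111
Add 1:  0101000101100000
Magnitude: 0101000101100000 = 16384 + 4096 + 256 + 64 + 32 = 20832
Value: -20832



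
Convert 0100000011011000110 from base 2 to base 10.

Sum of powers of 2 for each 1-bit:
2^1 + 2^2 + 2^6 + 2^7 + 2^9 + 2^10 + 2^17
= 2 + 4 + 64 + 128 + 512 + 1024 + 131072
= 132806



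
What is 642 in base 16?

Using repeated division by 16 (digits 10–15 are A–F):
642 ÷ 16 = 40 remainder 2
40 ÷ 16 = 2 remainder 8
2 ÷ 16 = 0 remainder 2
Reading remainders bottom to top: 282



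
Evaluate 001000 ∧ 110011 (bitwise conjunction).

AND: 1 only when both bits are 1
  001000
& 110011
--------
  000000
Decimal: 8 & 51 = 0



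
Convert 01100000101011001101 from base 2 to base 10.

Sum of powers of 2 for each 1-bit:
2^0 + 2^2 + 2^3 + 2^6 + 2^7 + 2^9 + 2^11 + 2^17 + 2^18
= 1 + 4 + 8 + 64 + 128 + 512 + 2048 + 131072 + 262144
= 395981



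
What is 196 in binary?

Using repeated division by 2:
196 ÷ 2 = 98 remainder 0
98 ÷ 2 = 49 remainder 0
49 ÷ 2 = 24 remainder 1
24 ÷ 2 = 12 remainder 0
12 ÷ 2 = 6 remainder 0
6 ÷ 2 = 3 remainder 0
3 ÷ 2 = 1 remainder 1
1 ÷ 2 = 0 remainder 1
Reading remainders bottom to top: 11000100



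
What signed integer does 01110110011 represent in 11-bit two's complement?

Binary: 01110110011
Sign bit: 0 (non-negative)
Read directly as an unsigned value:
01110110011 = 512 + 256 + 128 + 32 + 16 + 2 + 1 = 947
Value: 947



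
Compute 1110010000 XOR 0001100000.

XOR: 1 when bits differ
  1110010000
^ 0001100000
------------
  1111110000
Decimal: 912 ^ 96 = 1008



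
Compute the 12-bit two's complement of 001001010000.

Original: 001001010000
Step 1 - Invert all bits: 110110101111
Step 2 - Add 1: 110110110000
Verification: 001001010000 + 110110110000 = 1000000000000; discarding the end carry (carry out of the top bit) leaves the 12-bit value 000000000000, as required for x + (-x)



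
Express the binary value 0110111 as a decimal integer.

Sum of powers of 2 for each 1-bit:
2^0 + 2^1 + 2^2 + 2^4 + 2^5
= 1 + 2 + 4 + 16 + 32
= 55



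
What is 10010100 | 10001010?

OR: 1 when either bit is 1
  10010100
| 10001010
----------
  10011110
Decimal: 148 | 138 = 158



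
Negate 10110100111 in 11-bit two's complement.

Original (sign bit 1, negative): 10110100111
Step 1 - Invert all bits: 01001011000
Step 2 - Add 1: 01001011001
Verification: 10110100111 + 01001011001 = 100000000000; discarding the end carry (carry out of the top bit) leaves the 11-bit value 00000000000, as required for x + (-x)



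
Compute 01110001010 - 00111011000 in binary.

Method 1 - Direct subtraction (column by column from the right: bit − bit − borrow-in; if negative, add 2 and borrow 1 from the next column):
borrow: 01111100000
        01110001010
-       00111011000
-------------------
        00110110010

Method 2 - Add two's complement:
Two's complement of 00111011000: invert → 11000100111, add 1 → 11000101000
  01110001010
+ 11000101000
-------------
 100110110010  (end carry out of the top bit = 1)
Discarding the end carry: 00110110010
Decimal check:
  01110001010 = 512 + 256 + 128 + 8 + 2 = 906
  00111011000 = 256 + 128 + 64 + 16 + 8 = 472
  906 - 472 = 434, and 00110110010 = 256 + 128 + 32 + 16 + 2 = 434 ✓



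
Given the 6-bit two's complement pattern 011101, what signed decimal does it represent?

Binary: 011101
Sign bit: 0 (non-negative)
Read directly as an unsigned value:
011101 = 16 + 8 + 4 + 1 = 29
Value: 29



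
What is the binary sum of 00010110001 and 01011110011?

Add column by column from the right: bit + bit + carry-in; write the sum mod 2, carry 1 when the sum is 2 or 3.
carry:  00111100110
        00010110001
+       01011110011
-------------------
       001110100100
(the carry out of the leftmost column, 0, becomes the leading bit)
Decimal check:
  00010110001 = 128 + 32 + 16 + 1 = 177
  01011110011 = 512 + 128 + 64 + 32 + 16 + 2 + 1 = 755
  177 + 755 = 932, and 001110100100 = 512 + 256 + 128 + 32 + 4 = 932 ✓



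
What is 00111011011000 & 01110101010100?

AND: 1 only when both bits are 1
  00111011011000
& 01110101010100
----------------
  00110001010000
Decimal: 3800 & 7508 = 3152



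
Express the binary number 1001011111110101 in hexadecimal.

Group into 4-bit nibbles from right:
  1001 = 9
  0111 = 7
  1111 = F
  0101 = 5
Result: 97F5



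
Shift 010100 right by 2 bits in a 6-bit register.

Original: 010100 (decimal 20)
Shift right by 2 positions
Drop the 2 low bits; fill with zeros on the left
Result: 000101 (decimal 5)
Equivalent: 20 >> 2 = 20 ÷ 2^2 = 5



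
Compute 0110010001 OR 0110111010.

OR: 1 when either bit is 1
  0110010001
| 0110111010
------------
  0110111011
Decimal: 401 | 442 = 443



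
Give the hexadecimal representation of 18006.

Using repeated division by 16 (digits 10–15 are A–F):
18006 ÷ 16 = 1125 remainder 6
1125 ÷ 16 = 70 remainder 5
70 ÷ 16 = 4 remainder 6
4 ÷ 16 = 0 remainder 4
Reading remainders bottom to top: 4656



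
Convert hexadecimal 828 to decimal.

Expand by place value (powers of 16):
828 = 8 × 16^2 + 2 × 16^1 + 8 × 16^0
= 8 × 256 + 2 × 16 + 8 × 1
= 2048 + 32 + 8
= 2088



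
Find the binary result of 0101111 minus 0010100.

Method 1 - Direct subtraction (column by column from the right: bit − bit − borrow-in; if negative, add 2 and borrow 1 from the next column):
borrow: 0100000
        0101111
-       0010100
---------------
        0011011

Method 2 - Add two's complement:
Two's complement of 0010100: invert → 1101011, add 1 → 1101100
  0101111
+ 1101100
---------
 10011011  (end carry out of the top bit = 1)
Discarding the end carry: 0011011
Decimal check:
  0101111 = 32 + 8 + 4 + 2 + 1 = 47
  0010100 = 16 + 4 = 20
  47 - 20 = 27, and 0011011 = 16 + 8 + 2 + 1 = 27 ✓



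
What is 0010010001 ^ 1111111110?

XOR: 1 when bits differ
  0010010001
^ 1111111110
------------
  1101101111
Decimal: 145 ^ 1022 = 879



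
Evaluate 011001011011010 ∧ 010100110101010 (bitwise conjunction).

AND: 1 only when both bits are 1
  011001011011010
& 010100110101010
-----------------
  010000010001010
Decimal: 13018 & 10666 = 8330



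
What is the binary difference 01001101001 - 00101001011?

Method 1 - Direct subtraction (column by column from the right: bit − bit − borrow-in; if negative, add 2 and borrow 1 from the next column):
borrow: 01000111100
        01001101001
-       00101001011
-------------------
        00100011110

Method 2 - Add two's complement:
Two's complement of 00101001011: invert → 11010110100, add 1 → 11010110101
  01001101001
+ 11010110101
-------------
 100100011110  (end carry out of the top bit = 1)
Discarding the end carry: 00100011110
Decimal check:
  01001101001 = 512 + 64 + 32 + 8 + 1 = 617
  00101001011 = 256 + 64 + 8 + 2 + 1 = 331
  617 - 331 = 286, and 00100011110 = 256 + 16 + 8 + 4 + 2 = 286 ✓



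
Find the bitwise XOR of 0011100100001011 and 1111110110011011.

XOR: 1 when bits differ
  0011100100001011
^ 1111110110011011
------------------
  1100010010010000
Decimal: 14603 ^ 64923 = 50320



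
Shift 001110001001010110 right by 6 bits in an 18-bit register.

Original: 001110001001010110 (decimal 57942)
Shift right by 6 positions
Drop the 6 low bits; fill with zeros on the left
Result: 000000001110001001 (decimal 905)
Equivalent: 57942 >> 6 = 57942 ÷ 2^6 = 905



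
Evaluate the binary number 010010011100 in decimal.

Sum of powers of 2 for each 1-bit:
2^2 + 2^3 + 2^4 + 2^7 + 2^10
= 4 + 8 + 16 + 128 + 1024
= 1180



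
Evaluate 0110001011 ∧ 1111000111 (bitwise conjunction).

AND: 1 only when both bits are 1
  0110001011
& 1111000111
------------
  0110000011
Decimal: 395 & 967 = 387



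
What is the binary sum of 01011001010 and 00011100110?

Add column by column from the right: bit + bit + carry-in; write the sum mod 2, carry 1 when the sum is 2 or 3.
carry:  00110011100
        01011001010
+       00011100110
-------------------
       001110110000
(the carry out of the leftmost column, 0, becomes the leading bit)
Decimal check:
  01011001010 = 512 + 128 + 64 + 8 + 2 = 714
  00011100110 = 128 + 64 + 32 + 4 + 2 = 230
  714 + 230 = 944, and 001110110000 = 512 + 256 + 128 + 32 + 16 = 944 ✓



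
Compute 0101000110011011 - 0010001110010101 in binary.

Method 1 - Direct subtraction (column by column from the right: bit − bit − borrow-in; if negative, add 2 and borrow 1 from the next column):
borrow: 0101110000001000
        0101000110011011
-       0010001110010101
------------------------
        0010111000000110

Method 2 - Add two's complement:
Two's complement of 0010001110010101: invert → 1101110001101010, add 1 → 1101110001101011
  0101000110011011
+ 1101110001101011
------------------
 10010111000000110  (end carry out of the top bit = 1)
Discarding the end carry: 0010111000000110
Decimal check:
  0101000110011011 = 16384 + 4096 + 256 + 128 + 16 + 8 + 2 + 1 = 20891
  0010001110010101 = 8192 + 512 + 256 + 128 + 16 + 4 + 1 = 9109
  20891 - 9109 = 11782, and 0010111000000110 = 8192 + 2048 + 1024 + 512 + 4 + 2 = 11782 ✓



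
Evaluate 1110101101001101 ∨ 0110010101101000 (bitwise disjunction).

OR: 1 when either bit is 1
  1110101101001101
| 0110010101101000
------------------
  1110111101101101
Decimal: 60237 | 25960 = 61293



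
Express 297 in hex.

Using repeated division by 16 (digits 10–15 are A–F):
297 ÷ 16 = 18 remainder 9
18 ÷ 16 = 1 remainder 2
1 ÷ 16 = 0 remainder 1
Reading remainders bottom to top: 129



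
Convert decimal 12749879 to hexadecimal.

Using repeated division by 16 (digits 10–15 are A–F):
12749879 ÷ 16 = 796867 remainder 7
796867 ÷ 16 = 49804 remainder 3
49804 ÷ 16 = 3112 remainder 12 (C)
3112 ÷ 16 = 194 remainder 8
194 ÷ 16 = 12 remainder 2
12 ÷ 16 = 0 remainder 12 (C)
Reading remainders bottom to top: C28C37



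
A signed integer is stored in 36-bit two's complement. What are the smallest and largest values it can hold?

For 36-bit two's complement:
Minimum: -2^35 = -34359738368
Maximum: 2^35 - 1 = 34359738367



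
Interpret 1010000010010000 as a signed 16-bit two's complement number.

Binary: 1010000010010000
Sign bit: 1 (negative)
Invert: 0101111101101111
Add 1:  0101111101110000
Magnitude: 0101111101110000 = 16384 + 4096 + 2048 + 1024 + 512 + 256 + 64 + 32 + 16 = 24432
Value: -24432



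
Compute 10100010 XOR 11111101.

XOR: 1 when bits differ
  10100010
^ 11111101
----------
  01011111
Decimal: 162 ^ 253 = 95



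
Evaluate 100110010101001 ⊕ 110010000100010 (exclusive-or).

XOR: 1 when bits differ
  100110010101001
^ 110010000100010
-----------------
  010100010001011
Decimal: 19625 ^ 25634 = 10379



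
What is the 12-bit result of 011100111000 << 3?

Original: 011100111000 (decimal 1848)
Shift left by 3 positions
Append 3 zeros on the right and drop the 3 high bits that overflow the 12-bit width
Result: 100111000000 (decimal 2496)
Equivalent: 1848 << 3 = 1848 × 2^3 = 14784, truncated to 12 bits = 2496



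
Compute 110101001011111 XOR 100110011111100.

XOR: 1 when bits differ
  110101001011111
^ 100110011111100
-----------------
  010011010100011
Decimal: 27231 ^ 19708 = 9891



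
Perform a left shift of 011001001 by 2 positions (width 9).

Original: 011001001 (decimal 201)
Shift left by 2 positions
Append 2 zeros on the right and drop the 2 high bits that overflow the 9-bit width
Result: 100100100 (decimal 292)
Equivalent: 201 << 2 = 201 × 2^2 = 804, truncated to 9 bits = 292



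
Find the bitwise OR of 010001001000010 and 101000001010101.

OR: 1 when either bit is 1
  010001001000010
| 101000001010101
-----------------
  111001001010111
Decimal: 8770 | 20565 = 29271



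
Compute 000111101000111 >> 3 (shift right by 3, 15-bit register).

Original: 000111101000111 (decimal 3911)
Shift right by 3 positions
Drop the 3 low bits; fill with zeros on the left
Result: 000000111101000 (decimal 488)
Equivalent: 3911 >> 3 = 3911 ÷ 2^3 = 488



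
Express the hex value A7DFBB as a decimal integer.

Expand by place value (powers of 16):
Digit values: A = 10, D = 13, F = 15, B = 11
A7DFBB = 10 × 16^5 + 7 × 16^4 + 13 × 16^3 + 15 × 16^2 + 11 × 16^1 + 11 × 16^0
= 10 × 1048576 + 7 × 65536 + 13 × 4096 + 15 × 256 + 11 × 16 + 11 × 1
= 10485760 + 458752 + 53248 + 3840 + 176 + 11
= 11001787



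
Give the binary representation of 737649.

Using repeated division by 2:
737649 ÷ 2 = 368824 remainder 1
368824 ÷ 2 = 184412 remainder 0
184412 ÷ 2 = 92206 remainder 0
92206 ÷ 2 = 46103 remainder 0
46103 ÷ 2 = 23051 remainder 1
23051 ÷ 2 = 11525 remainder 1
11525 ÷ 2 = 5762 remainder 1
5762 ÷ 2 = 2881 remainder 0
2881 ÷ 2 = 1440 remainder 1
1440 ÷ 2 = 720 remainder 0
720 ÷ 2 = 360 remainder 0
360 ÷ 2 = 180 remainder 0
180 ÷ 2 = 90 remainder 0
90 ÷ 2 = 45 remainder 0
45 ÷ 2 = 22 remainder 1
22 ÷ 2 = 11 remainder 0
11 ÷ 2 = 5 remainder 1
5 ÷ 2 = 2 remainder 1
2 ÷ 2 = 1 remainder 0
1 ÷ 2 = 0 remainder 1
Reading remainders bottom to top: 10110100000101110001



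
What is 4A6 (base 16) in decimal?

Expand by place value (powers of 16):
Digit values: A = 10
4A6 = 4 × 16^2 + 10 × 16^1 + 6 × 16^0
= 4 × 256 + 10 × 16 + 6 × 1
= 1024 + 160 + 6
= 1190



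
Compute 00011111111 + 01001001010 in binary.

Add column by column from the right: bit + bit + carry-in; write the sum mod 2, carry 1 when the sum is 2 or 3.
carry:  00111111100
        00011111111
+       01001001010
-------------------
       001101001001
(the carry out of the leftmost column, 0, becomes the leading bit)
Decimal check:
  00011111111 = 128 + 64 + 32 + 16 + 8 + 4 + 2 + 1 = 255
  01001001010 = 512 + 64 + 8 + 2 = 586
  255 + 586 = 841, and 001101001001 = 512 + 256 + 64 + 8 + 1 = 841 ✓



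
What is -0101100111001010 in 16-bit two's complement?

Original: 0101100111001010
Step 1 - Invert all bits: 1010011000110101
Step 2 - Add 1: 1010011000110110
Verification: 0101100111001010 + 1010011000110110 = 10000000000000000; discarding the end carry (carry out of the top bit) leaves the 16-bit value 0000000000000000, as required for x + (-x)



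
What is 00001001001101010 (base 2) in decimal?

Sum of powers of 2 for each 1-bit:
2^1 + 2^3 + 2^5 + 2^6 + 2^9 + 2^12
= 2 + 8 + 32 + 64 + 512 + 4096
= 4714



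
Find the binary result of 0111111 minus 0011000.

Method 1 - Direct subtraction (column by column from the right: bit − bit − borrow-in; if negative, add 2 and borrow 1 from the next column):
borrow: 0000000
        0111111
-       0011000
---------------
        0100111

Method 2 - Add two's complement:
Two's complement of 0011000: invert → 1100111, add 1 → 1101000
  0111111
+ 1101000
---------
 10100111  (end carry out of the top bit = 1)
Discarding the end carry: 0100111
Decimal check:
  0111111 = 32 + 16 + 8 + 4 + 2 + 1 = 63
  0011000 = 16 + 8 = 24
  63 - 24 = 39, and 0100111 = 32 + 4 + 2 + 1 = 39 ✓



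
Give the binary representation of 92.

Using repeated division by 2:
92 ÷ 2 = 46 remainder 0
46 ÷ 2 = 23 remainder 0
23 ÷ 2 = 11 remainder 1
11 ÷ 2 = 5 remainder 1
5 ÷ 2 = 2 remainder 1
2 ÷ 2 = 1 remainder 0
1 ÷ 2 = 0 remainder 1
Reading remainders bottom to top: 1011100



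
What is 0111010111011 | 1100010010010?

OR: 1 when either bit is 1
  0111010111011
| 1100010010010
---------------
  1111010111011
Decimal: 3771 | 6290 = 7867



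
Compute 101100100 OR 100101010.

OR: 1 when either bit is 1
  101100100
| 100101010
-----------
  101101110
Decimal: 356 | 298 = 366



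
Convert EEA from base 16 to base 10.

Expand by place value (powers of 16):
Digit values: E = 14, A = 10
EEA = 14 × 16^2 + 14 × 16^1 + 10 × 16^0
= 14 × 256 + 14 × 16 + 10 × 1
= 3584 + 224 + 10
= 3818



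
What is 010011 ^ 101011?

XOR: 1 when bits differ
  010011
^ 101011
--------
  111000
Decimal: 19 ^ 43 = 56



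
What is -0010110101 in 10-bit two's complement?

Original: 0010110101
Step 1 - Invert all bits: 1101001010
Step 2 - Add 1: 1101001011
Verification: 0010110101 + 1101001011 = 10000000000; discarding the end carry (carry out of the top bit) leaves the 10-bit value 0000000000, as required for x + (-x)



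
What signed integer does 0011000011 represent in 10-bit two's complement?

Binary: 0011000011
Sign bit: 0 (non-negative)
Read directly as an unsigned value:
0011000011 = 128 + 64 + 2 + 1 = 195
Value: 195



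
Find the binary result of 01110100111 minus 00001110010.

Method 1 - Direct subtraction (column by column from the right: bit − bit − borrow-in; if negative, add 2 and borrow 1 from the next column):
borrow: 00011100000
        01110100111
-       00001110010
-------------------
        01100110101

Method 2 - Add two's complement:
Two's complement of 00001110010: invert → 11110001101, add 1 → 11110001110
  01110100111
+ 11110001110
-------------
 101100110101  (end carry out of the top bit = 1)
Discarding the end carry: 01100110101
Decimal check:
  01110100111 = 512 + 256 + 128 + 32 + 4 + 2 + 1 = 935
  00001110010 = 64 + 32 + 16 + 2 = 114
  935 - 114 = 821, and 01100110101 = 512 + 256 + 32 + 16 + 4 + 1 = 821 ✓



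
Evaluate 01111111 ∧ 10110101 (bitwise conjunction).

AND: 1 only when both bits are 1
  01111111
& 10110101
----------
  00110101
Decimal: 127 & 181 = 53



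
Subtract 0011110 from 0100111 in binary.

Method 1 - Direct subtraction (column by column from the right: bit − bit − borrow-in; if negative, add 2 and borrow 1 from the next column):
borrow: 0110000
        0100111
-       0011110
---------------
        0001001

Method 2 - Add two's complement:
Two's complement of 0011110: invert → 1100001, add 1 → 1100010
  0100111
+ 1100010
---------
 10001001  (end carry out of the top bit = 1)
Discarding the end carry: 0001001
Decimal check:
  0100111 = 32 + 4 + 2 + 1 = 39
  0011110 = 16 + 8 + 4 + 2 = 30
  39 - 30 = 9, and 0001001 = 8 + 1 = 9 ✓



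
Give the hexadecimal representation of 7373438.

Using repeated division by 16 (digits 10–15 are A–F):
7373438 ÷ 16 = 460839 remainder 14 (E)
460839 ÷ 16 = 28802 remainder 7
28802 ÷ 16 = 1800 remainder 2
1800 ÷ 16 = 112 remainder 8
112 ÷ 16 = 7 remainder 0
7 ÷ 16 = 0 remainder 7
Reading remainders bottom to top: 70827E



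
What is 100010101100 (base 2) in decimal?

Sum of powers of 2 for each 1-bit:
2^2 + 2^3 + 2^5 + 2^7 + 2^11
= 4 + 8 + 32 + 128 + 2048
= 2220



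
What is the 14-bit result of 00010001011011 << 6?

Original: 00010001011011 (decimal 1115)
Shift left by 6 positions
Append 6 zeros on the right and drop the 6 high bits that overflow the 14-bit width
Result: 01011011000000 (decimal 5824)
Equivalent: 1115 << 6 = 1115 × 2^6 = 71360, truncated to 14 bits = 5824



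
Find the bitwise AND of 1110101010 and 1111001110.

AND: 1 only when both bits are 1
  1110101010
& 1111001110
------------
  1110001010
Decimal: 938 & 974 = 906



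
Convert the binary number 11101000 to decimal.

Sum of powers of 2 for each 1-bit:
2^3 + 2^5 + 2^6 + 2^7
= 8 + 32 + 64 + 128
= 232



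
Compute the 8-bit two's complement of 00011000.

Original: 00011000
Step 1 - Invert all bits: 11100111
Step 2 - Add 1: 11101000
Verification: 00011000 + 11101000 = 100000000; discarding the end carry (carry out of the top bit) leaves the 8-bit value 00000000, as required for x + (-x)



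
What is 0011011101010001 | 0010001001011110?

OR: 1 when either bit is 1
  0011011101010001
| 0010001001011110
------------------
  0011011101011111
Decimal: 14161 | 8798 = 14175



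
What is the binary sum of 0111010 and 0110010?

Add column by column from the right: bit + bit + carry-in; write the sum mod 2, carry 1 when the sum is 2 or 3.
carry:  1100100
        0111010
+       0110010
---------------
       01101100
(the carry out of the leftmost column, 0, becomes the leading bit)
Decimal check:
  0111010 = 32 + 16 + 8 + 2 = 58
  0110010 = 32 + 16 + 2 = 50
  58 + 50 = 108, and 01101100 = 64 + 32 + 8 + 4 = 108 ✓



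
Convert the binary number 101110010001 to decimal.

Sum of powers of 2 for each 1-bit:
2^0 + 2^4 + 2^7 + 2^8 + 2^9 + 2^11
= 1 + 16 + 128 + 256 + 512 + 2048
= 2961



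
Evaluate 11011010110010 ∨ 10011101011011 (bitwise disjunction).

OR: 1 when either bit is 1
  11011010110010
| 10011101011011
----------------
  11011111111011
Decimal: 14002 | 10075 = 14331



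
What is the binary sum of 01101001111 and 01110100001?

Add column by column from the right: bit + bit + carry-in; write the sum mod 2, carry 1 when the sum is 2 or 3.
carry:  11000011110
        01101001111
+       01110100001
-------------------
       011011110000
(the carry out of the leftmost column, 0, becomes the leading bit)
Decimal check:
  01101001111 = 512 + 256 + 64 + 8 + 4 + 2 + 1 = 847
  01110100001 = 512 + 256 + 128 + 32 + 1 = 929
  847 + 929 = 1776, and 011011110000 = 1024 + 512 + 128 + 64 + 32 + 16 = 1776 ✓



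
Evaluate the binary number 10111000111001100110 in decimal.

Sum of powers of 2 for each 1-bit:
2^1 + 2^2 + 2^5 + 2^6 + 2^9 + 2^10 + 2^11 + 2^15 + 2^16 + 2^17 + 2^19
= 2 + 4 + 32 + 64 + 512 + 1024 + 2048 + 32768 + 65536 + 131072 + 524288
= 757350



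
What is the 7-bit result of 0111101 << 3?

Original: 0111101 (decimal 61)
Shift left by 3 positions
Append 3 zeros on the right and drop the 3 high bits that overflow the 7-bit width
Result: 1101000 (decimal 104)
Equivalent: 61 << 3 = 61 × 2^3 = 488, truncated to 7 bits = 104



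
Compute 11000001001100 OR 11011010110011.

OR: 1 when either bit is 1
  11000001001100
| 11011010110011
----------------
  11011011111111
Decimal: 12364 | 14003 = 14079



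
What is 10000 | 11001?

OR: 1 when either bit is 1
  10000
| 11001
-------
  11001
Decimal: 16 | 25 = 25



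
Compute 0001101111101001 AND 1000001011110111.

AND: 1 only when both bits are 1
  0001101111101001
& 1000001011110111
------------------
  0000001011100001
Decimal: 7145 & 33527 = 737



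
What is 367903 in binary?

Using repeated division by 2:
367903 ÷ 2 = 183951 remainder 1
183951 ÷ 2 = 91975 remainder 1
91975 ÷ 2 = 45987 remainder 1
45987 ÷ 2 = 22993 remainder 1
22993 ÷ 2 = 11496 remainder 1
11496 ÷ 2 = 5748 remainder 0
5748 ÷ 2 = 2874 remainder 0
2874 ÷ 2 = 1437 remainder 0
1437 ÷ 2 = 718 remainder 1
718 ÷ 2 = 359 remainder 0
359 ÷ 2 = 179 remainder 1
179 ÷ 2 = 89 remainder 1
89 ÷ 2 = 44 remainder 1
44 ÷ 2 = 22 remainder 0
22 ÷ 2 = 11 remainder 0
11 ÷ 2 = 5 remainder 1
5 ÷ 2 = 2 remainder 1
2 ÷ 2 = 1 remainder 0
1 ÷ 2 = 0 remainder 1
Reading remainders bottom to top: 1011001110100011111



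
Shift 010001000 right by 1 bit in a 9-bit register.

Original: 010001000 (decimal 136)
Shift right by 1 position
Drop the 1 low bit; fill with zero on the left
Result: 001000100 (decimal 68)
Equivalent: 136 >> 1 = 136 ÷ 2^1 = 68



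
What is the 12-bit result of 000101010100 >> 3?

Original: 000101010100 (decimal 340)
Shift right by 3 positions
Drop the 3 low bits; fill with zeros on the left
Result: 000000101010 (decimal 42)
Equivalent: 340 >> 3 = 340 ÷ 2^3 = 42



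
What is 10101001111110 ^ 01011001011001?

XOR: 1 when bits differ
  10101001111110
^ 01011001011001
----------------
  11110000100111
Decimal: 10878 ^ 5721 = 15399



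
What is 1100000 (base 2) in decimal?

Sum of powers of 2 for each 1-bit:
2^5 + 2^6
= 32 + 64
= 96



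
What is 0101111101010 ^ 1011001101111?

XOR: 1 when bits differ
  0101111101010
^ 1011001101111
---------------
  1110110000101
Decimal: 3050 ^ 5743 = 7557



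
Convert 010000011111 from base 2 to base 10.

Sum of powers of 2 for each 1-bit:
2^0 + 2^1 + 2^2 + 2^3 + 2^4 + 2^10
= 1 + 2 + 4 + 8 + 16 + 1024
= 1055



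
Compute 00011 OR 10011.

OR: 1 when either bit is 1
  00011
| 10011
-------
  10011
Decimal: 3 | 19 = 19



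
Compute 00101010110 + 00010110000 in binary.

Add column by column from the right: bit + bit + carry-in; write the sum mod 2, carry 1 when the sum is 2 or 3.
carry:  01111100000
        00101010110
+       00010110000
-------------------
       001000000110
(the carry out of the leftmost column, 0, becomes the leading bit)
Decimal check:
  00101010110 = 256 + 64 + 16 + 4 + 2 = 342
  00010110000 = 128 + 32 + 16 = 176
  342 + 176 = 518, and 001000000110 = 512 + 4 + 2 = 518 ✓



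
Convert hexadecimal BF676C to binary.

Convert each hex digit to 4 bits:
  B = 1011
  F = 1111
  6 = 0110
  7 = 0111
  6 = 0110
  C = 1100
Concatenate: 101111110110011101101100



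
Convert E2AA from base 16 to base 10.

Expand by place value (powers of 16):
Digit values: E = 14, A = 10
E2AA = 14 × 16^3 + 2 × 16^2 + 10 × 16^1 + 10 × 16^0
= 14 × 4096 + 2 × 256 + 10 × 16 + 10 × 1
= 57344 + 512 + 160 + 10
= 58026



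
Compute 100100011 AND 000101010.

AND: 1 only when both bits are 1
  100100011
& 000101010
-----------
  000100010
Decimal: 291 & 42 = 34



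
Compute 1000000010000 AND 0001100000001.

AND: 1 only when both bits are 1
  1000000010000
& 0001100000001
---------------
  0000000000000
Decimal: 4112 & 769 = 0



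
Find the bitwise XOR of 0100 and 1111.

XOR: 1 when bits differ
  0100
^ 1111
------
  1011
Decimal: 4 ^ 15 = 11



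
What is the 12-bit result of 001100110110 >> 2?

Original: 001100110110 (decimal 822)
Shift right by 2 positions
Drop the 2 low bits; fill with zeros on the left
Result: 000011001101 (decimal 205)
Equivalent: 822 >> 2 = 822 ÷ 2^2 = 205



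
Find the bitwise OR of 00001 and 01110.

OR: 1 when either bit is 1
  00001
| 01110
-------
  01111
Decimal: 1 | 14 = 15



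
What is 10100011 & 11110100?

AND: 1 only when both bits are 1
  10100011
& 11110100
----------
  10100000
Decimal: 163 & 244 = 160



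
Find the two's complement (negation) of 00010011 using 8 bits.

Original: 00010011
Step 1 - Invert all bits: 11101100
Step 2 - Add 1: 11101101
Verification: 00010011 + 11101101 = 100000000; discarding the end carry (carry out of the top bit) leaves the 8-bit value 00000000, as required for x + (-x)



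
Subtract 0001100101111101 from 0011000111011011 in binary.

Method 1 - Direct subtraction (column by column from the right: bit − bit − borrow-in; if negative, add 2 and borrow 1 from the next column):
borrow: 0011000011111000
        0011000111011011
-       0001100101111101
------------------------
        0001100001011110

Method 2 - Add two's complement:
Two's complement of 0001100101111101: invert → 1110011010000010, add 1 → 1110011010000011
  0011000111011011
+ 1110011010000011
------------------
 10001100001011110  (end carry out of the top bit = 1)
Discarding the end carry: 0001100001011110
Decimal check:
  0011000111011011 = 8192 + 4096 + 256 + 128 + 64 + 16 + 8 + 2 + 1 = 12763
  0001100101111101 = 4096 + 2048 + 256 + 64 + 32 + 16 + 8 + 4 + 1 = 6525
  12763 - 6525 = 6238, and 0001100001011110 = 4096 + 2048 + 64 + 16 + 8 + 4 + 2 = 6238 ✓



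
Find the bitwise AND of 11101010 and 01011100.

AND: 1 only when both bits are 1
  11101010
& 01011100
----------
  01001000
Decimal: 234 & 92 = 72



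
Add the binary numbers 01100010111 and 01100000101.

Add column by column from the right: bit + bit + carry-in; write the sum mod 2, carry 1 when the sum is 2 or 3.
carry:  11000001110
        01100010111
+       01100000101
-------------------
       011000011100
(the carry out of the leftmost column, 0, becomes the leading bit)
Decimal check:
  01100010111 = 512 + 256 + 16 + 4 + 2 + 1 = 791
  01100000101 = 512 + 256 + 4 + 1 = 773
  791 + 773 = 1564, and 011000011100 = 1024 + 512 + 16 + 8 + 4 = 1564 ✓



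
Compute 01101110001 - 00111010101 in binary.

Method 1 - Direct subtraction (column by column from the right: bit − bit − borrow-in; if negative, add 2 and borrow 1 from the next column):
borrow: 01100111000
        01101110001
-       00111010101
-------------------
        00110011100

Method 2 - Add two's complement:
Two's complement of 00111010101: invert → 11000101010, add 1 → 11000101011
  01101110001
+ 11000101011
-------------
 100110011100  (end carry out of the top bit = 1)
Discarding the end carry: 00110011100
Decimal check:
  01101110001 = 512 + 256 + 64 + 32 + 16 + 1 = 881
  00111010101 = 256 + 128 + 64 + 16 + 4 + 1 = 469
  881 - 469 = 412, and 00110011100 = 256 + 128 + 16 + 8 + 4 = 412 ✓



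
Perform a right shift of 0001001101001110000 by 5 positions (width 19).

Original: 0001001101001110000 (decimal 39536)
Shift right by 5 positions
Drop the 5 low bits; fill with zeros on the left
Result: 0000000010011010011 (decimal 1235)
Equivalent: 39536 >> 5 = 39536 ÷ 2^5 = 1235



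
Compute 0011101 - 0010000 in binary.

Method 1 - Direct subtraction (column by column from the right: bit − bit − borrow-in; if negative, add 2 and borrow 1 from the next column):
borrow: 0000000
        0011101
-       0010000
---------------
        0001101

Method 2 - Add two's complement:
Two's complement of 0010000: invert → 1101111, add 1 → 1110000
  0011101
+ 1110000
---------
 10001101  (end carry out of the top bit = 1)
Discarding the end carry: 0001101
Decimal check:
  0011101 = 16 + 8 + 4 + 1 = 29
  0010000 = 16
  29 - 16 = 13, and 0001101 = 8 + 4 + 1 = 13 ✓



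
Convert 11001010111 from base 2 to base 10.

Sum of powers of 2 for each 1-bit:
2^0 + 2^1 + 2^2 + 2^4 + 2^6 + 2^9 + 2^10
= 1 + 2 + 4 + 16 + 64 + 512 + 1024
= 1623



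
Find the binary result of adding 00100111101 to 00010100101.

Add column by column from the right: bit + bit + carry-in; write the sum mod 2, carry 1 when the sum is 2 or 3.
carry:  00001111010
        00100111101
+       00010100101
-------------------
       000111100010
(the carry out of the leftmost column, 0, becomes the leading bit)
Decimal check:
  00100111101 = 256 + 32 + 16 + 8 + 4 + 1 = 317
  00010100101 = 128 + 32 + 4 + 1 = 165
  317 + 165 = 482, and 000111100010 = 256 + 128 + 64 + 32 + 2 = 482 ✓



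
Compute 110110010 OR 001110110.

OR: 1 when either bit is 1
  110110010
| 001110110
-----------
  111110110
Decimal: 434 | 118 = 502



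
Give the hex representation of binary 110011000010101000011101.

Group into 4-bit nibbles from right:
  1100 = C
  1100 = C
  0010 = 2
  1010 = A
  0001 = 1
  1101 = D
Result: CC2A1D



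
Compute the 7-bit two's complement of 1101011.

Original (sign bit 1, negative): 1101011
Step 1 - Invert all bits: 0010100
Step 2 - Add 1: 0010101
Verification: 1101011 + 0010101 = 10000000; discarding the end carry (carry out of the top bit) leaves the 7-bit value 0000000, as required for x + (-x)



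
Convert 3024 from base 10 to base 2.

Using repeated division by 2:
3024 ÷ 2 = 1512 remainder 0
1512 ÷ 2 = 756 remainder 0
756 ÷ 2 = 378 remainder 0
378 ÷ 2 = 189 remainder 0
189 ÷ 2 = 94 remainder 1
94 ÷ 2 = 47 remainder 0
47 ÷ 2 = 23 remainder 1
23 ÷ 2 = 11 remainder 1
11 ÷ 2 = 5 remainder 1
5 ÷ 2 = 2 remainder 1
2 ÷ 2 = 1 remainder 0
1 ÷ 2 = 0 remainder 1
Reading remainders bottom to top: 101111010000



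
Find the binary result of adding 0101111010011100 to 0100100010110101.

Add column by column from the right: bit + bit + carry-in; write the sum mod 2, carry 1 when the sum is 2 or 3.
carry:  1011000101111000
        0101111010011100
+       0100100010110101
------------------------
       01010011101010001
(the carry out of the leftmost column, 0, becomes the leading bit)
Decimal check:
  0101111010011100 = 16384 + 4096 + 2048 + 1024 + 512 + 128 + 16 + 8 + 4 = 24220
  0100100010110101 = 16384 + 2048 + 128 + 32 + 16 + 4 + 1 = 18613
  24220 + 18613 = 42833, and 01010011101010001 = 32768 + 8192 + 1024 + 512 + 256 + 64 + 16 + 1 = 42833 ✓



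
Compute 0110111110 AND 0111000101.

AND: 1 only when both bits are 1
  0110111110
& 0111000101
------------
  0110000100
Decimal: 446 & 453 = 388



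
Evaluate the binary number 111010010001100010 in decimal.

Sum of powers of 2 for each 1-bit:
2^1 + 2^5 + 2^6 + 2^10 + 2^13 + 2^15 + 2^16 + 2^17
= 2 + 32 + 64 + 1024 + 8192 + 32768 + 65536 + 131072
= 238690



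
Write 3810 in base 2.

Using repeated division by 2:
3810 ÷ 2 = 1905 remainder 0
1905 ÷ 2 = 952 remainder 1
952 ÷ 2 = 476 remainder 0
476 ÷ 2 = 238 remainder 0
238 ÷ 2 = 119 remainder 0
119 ÷ 2 = 59 remainder 1
59 ÷ 2 = 29 remainder 1
29 ÷ 2 = 14 remainder 1
14 ÷ 2 = 7 remainder 0
7 ÷ 2 = 3 remainder 1
3 ÷ 2 = 1 remainder 1
1 ÷ 2 = 0 remainder 1
Reading remainders bottom to top: 111011100010



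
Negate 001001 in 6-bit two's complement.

Original: 001001
Step 1 - Invert all bits: 110110
Step 2 - Add 1: 110111
Verification: 001001 + 110111 = 1000000; discarding the end carry (carry out of the top bit) leaves the 6-bit value 000000, as required for x + (-x)



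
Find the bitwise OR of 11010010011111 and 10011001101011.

OR: 1 when either bit is 1
  11010010011111
| 10011001101011
----------------
  11011011111111
Decimal: 13471 | 9835 = 14079



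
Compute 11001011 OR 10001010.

OR: 1 when either bit is 1
  11001011
| 10001010
----------
  11001011
Decimal: 203 | 138 = 203



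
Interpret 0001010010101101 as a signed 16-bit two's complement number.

Binary: 0001010010101101
Sign bit: 0 (non-negative)
Read directly as an unsigned value:
0001010010101101 = 4096 + 1024 + 128 + 32 + 8 + 4 + 1 = 5293
Value: 5293



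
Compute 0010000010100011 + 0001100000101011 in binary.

Add column by column from the right: bit + bit + carry-in; write the sum mod 2, carry 1 when the sum is 2 or 3.
carry:  0000000001000110
        0010000010100011
+       0001100000101011
------------------------
       00011100011001110
(the carry out of the leftmost column, 0, becomes the leading bit)
Decimal check:
  0010000010100011 = 8192 + 128 + 32 + 2 + 1 = 8355
  0001100000101011 = 4096 + 2048 + 32 + 8 + 2 + 1 = 6187
  8355 + 6187 = 14542, and 00011100011001110 = 8192 + 4096 + 2048 + 128 + 64 + 8 + 4 + 2 = 14542 ✓

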